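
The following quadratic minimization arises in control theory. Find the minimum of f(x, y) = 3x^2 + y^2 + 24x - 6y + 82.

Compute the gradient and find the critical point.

f(x,y) = 3x^2 + y^2 + 24x - 6y + 82
df/dx = 6x + (24) = 0  =>  x = -4
df/dy = 2y + (-6) = 0  =>  y = 3
f(-4, 3) = 3*(-4)^2 + 1*(3)^2 + 24*(-4) + -6*(3) + 82 = 25
Hessian is diagonal with entries 6, 2 > 0, so this is a minimum.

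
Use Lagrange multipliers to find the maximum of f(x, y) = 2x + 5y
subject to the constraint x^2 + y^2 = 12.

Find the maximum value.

Set up Lagrange conditions: grad f = lambda * grad g
  2 = 2*lambda*x
  5 = 2*lambda*y
From these: x/y = 2/5, so x = 2t, y = 5t for some t.
Substitute into constraint: (2t)^2 + (5t)^2 = 12
  t^2 * 29 = 12
  t = sqrt(12/29)
Maximum = 2*x + 5*y = (2^2 + 5^2)*t = 29 * sqrt(12/29) = sqrt(348)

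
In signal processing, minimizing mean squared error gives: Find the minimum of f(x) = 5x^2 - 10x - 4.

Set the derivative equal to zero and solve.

f(x) = 5x^2 - 10x - 4
f'(x) = 10x + (-10) = 0
x = 10/10 = 1
f(1) = -9
Since f''(x) = 10 > 0, this is a minimum.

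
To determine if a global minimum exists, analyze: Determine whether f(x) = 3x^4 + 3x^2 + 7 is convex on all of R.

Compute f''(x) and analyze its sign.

f(x) = 3x^4 + 3x^2 + 7
f'(x) = 12x^3 + 6x
f''(x) = 36x^2 + 6
f''(x) = 36x^2 + 6 >= 6 > 0 for all x
Therefore, f is convex on R.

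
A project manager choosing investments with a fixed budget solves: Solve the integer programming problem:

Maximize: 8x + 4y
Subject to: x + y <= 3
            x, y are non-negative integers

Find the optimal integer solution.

Objective: 8x + 4y, constraint: x + y <= 3
Coefficient of x is 8 >= coefficient of y is 4, so allocate the entire budget to x.
Optimal: x = 3, y = 0, value = 24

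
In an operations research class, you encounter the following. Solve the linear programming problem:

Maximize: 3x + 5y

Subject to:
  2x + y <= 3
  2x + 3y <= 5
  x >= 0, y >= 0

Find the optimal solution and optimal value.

Feasible vertices: (0, 0), (0, 5/3), (1, 1), (3/2, 0)
Objective 3x + 5y at each:
  (0, 0): 0
  (0, 5/3): 25/3
  (1, 1): 8
  (3/2, 0): 9/2
Maximum is 25/3 at (0, 5/3).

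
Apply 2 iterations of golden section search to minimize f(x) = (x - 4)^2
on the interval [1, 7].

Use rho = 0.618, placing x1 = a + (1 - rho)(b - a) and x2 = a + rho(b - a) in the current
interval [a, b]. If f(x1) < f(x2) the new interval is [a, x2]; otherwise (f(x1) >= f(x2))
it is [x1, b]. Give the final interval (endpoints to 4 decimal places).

Golden section search for min of f(x) = (x - 4)^2 on [1, 7].
Each step: x1 = a + (1 - rho)(b - a), x2 = a + rho(b - a); if f(x1) < f(x2) keep [a, x2], otherwise keep [x1, b].
Step 1: [1.0000, 7.0000], x1=3.2920 (f=0.5013), x2=4.7080 (f=0.5013); f(x1) = f(x2) (tie, not '<') => keep [3.2920, 7.0000]
Step 2: [3.2920, 7.0000], x1=4.7085 (f=0.5019), x2=5.5835 (f=2.5076); f(x1) < f(x2) => keep [3.2920, 5.5835]
Final interval: [3.2920, 5.5835]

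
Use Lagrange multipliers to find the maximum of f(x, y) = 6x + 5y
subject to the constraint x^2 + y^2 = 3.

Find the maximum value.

Set up Lagrange conditions: grad f = lambda * grad g
  6 = 2*lambda*x
  5 = 2*lambda*y
From these: x/y = 6/5, so x = 6t, y = 5t for some t.
Substitute into constraint: (6t)^2 + (5t)^2 = 3
  t^2 * 61 = 3
  t = sqrt(3/61)
Maximum = 6*x + 5*y = (6^2 + 5^2)*t = 61 * sqrt(3/61) = sqrt(183)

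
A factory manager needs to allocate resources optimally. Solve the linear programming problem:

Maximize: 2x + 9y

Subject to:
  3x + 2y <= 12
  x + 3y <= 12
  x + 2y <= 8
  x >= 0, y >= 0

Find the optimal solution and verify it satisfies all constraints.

Feasible vertices: (0, 0), (0, 4), (2, 3), (4, 0)
Objective 2x + 9y at each vertex:
  (0, 0): 0
  (0, 4): 36
  (2, 3): 31
  (4, 0): 8
Maximum is 36 at (0, 4).
Verify constraints at (x, y) = (0, 4):
  3*0 + 2*4 = 8 <= 12
  1*0 + 3*4 = 12 <= 12 (active)
  1*0 + 2*4 = 8 <= 8 (active)
  x = 0 >= 0, y = 4 >= 0. All constraints satisfied.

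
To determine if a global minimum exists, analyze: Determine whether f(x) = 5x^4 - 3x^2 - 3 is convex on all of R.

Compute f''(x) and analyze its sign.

f(x) = 5x^4 - 3x^2 - 3
f'(x) = 20x^3 + -6x
f''(x) = 60x^2 + -6
f''(0) = -6 < 0, so not convex near x = 0
Therefore, f is not globally convex on R.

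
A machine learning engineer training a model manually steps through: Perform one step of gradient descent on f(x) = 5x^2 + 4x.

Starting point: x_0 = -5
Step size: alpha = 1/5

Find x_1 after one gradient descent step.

f(x) = 5x^2 + 4x
f'(x) = 10x + 4
f'(-5) = 10*-5 + (4) = -46
x_1 = x_0 - alpha * f'(x_0) = -5 - 1/5 * -46 = 21/5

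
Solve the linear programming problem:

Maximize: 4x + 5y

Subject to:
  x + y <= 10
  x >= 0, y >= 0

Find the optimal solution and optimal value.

The feasible region has vertices at [(0, 0), (10, 0), (0, 10)].
Checking objective 4x + 5y at each vertex:
  (0, 0): 4*0 + 5*0 = 0
  (10, 0): 4*10 + 5*0 = 40
  (0, 10): 4*0 + 5*10 = 50
Maximum is 50 at (0, 10).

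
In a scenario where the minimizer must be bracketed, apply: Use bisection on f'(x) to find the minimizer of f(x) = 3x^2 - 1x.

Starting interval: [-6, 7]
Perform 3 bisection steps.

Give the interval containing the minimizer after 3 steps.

Finding critical point of f(x) = 3x^2 - 1x using bisection on f'(x) = 6x + -1.
f'(x) = 0 when x = 1/6.
Starting interval: [-6, 7]
Step 1: mid = 1/2, f'(mid) = 2, new interval = [-6, 1/2]
Step 2: mid = -11/4, f'(mid) = -35/2, new interval = [-11/4, 1/2]
Step 3: mid = -9/8, f'(mid) = -31/4, new interval = [-9/8, 1/2]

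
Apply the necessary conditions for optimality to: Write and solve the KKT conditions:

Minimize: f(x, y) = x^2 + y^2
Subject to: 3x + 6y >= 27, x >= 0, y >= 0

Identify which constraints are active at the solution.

KKT conditions for min x^2 + y^2 s.t. 3x + 6y >= 27, x >= 0, y >= 0:
Stationarity: 2x = mu*3 + mu_x, 2y = mu*6 + mu_y, with mu, mu_x, mu_y >= 0
Complementary slackness: mu*(3x + 6y - 27) = 0, mu_x*x = 0, mu_y*y = 0
(0, 0) is infeasible (3*0 + 6*0 < 27), so if mu = 0 stationarity would force x = mu_x/2 >= 0, y = mu_y/2 >= 0 with mu_x*x = mu_y*y = 0, i.e. x = y = 0: contradiction. Hence mu > 0 and 3x + 6y = 27 is active.
Try x > 0, y > 0 (so mu_x = mu_y = 0): x = 3*mu/2, y = 6*mu/2
Substitute: 3*(3*mu/2) + 6*(6*mu/2) = 27
  mu*45/2 = 27 => mu = 6/5
x* = 9/5 > 0, y* = 18/5 > 0, consistent with mu_x = mu_y = 0.
f is convex and the constraints are linear, so this KKT point is the global minimum.
f* = 81/5
Active constraints: 3x + 6y >= 27 (holds with equality, mu = 6/5 > 0); x >= 0 and y >= 0 are inactive (mu_x = mu_y = 0).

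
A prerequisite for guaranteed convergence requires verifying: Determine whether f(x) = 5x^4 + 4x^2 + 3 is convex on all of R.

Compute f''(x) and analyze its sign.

f(x) = 5x^4 + 4x^2 + 3
f'(x) = 20x^3 + 8x
f''(x) = 60x^2 + 8
f''(x) = 60x^2 + 8 >= 8 > 0 for all x
Therefore, f is convex on R.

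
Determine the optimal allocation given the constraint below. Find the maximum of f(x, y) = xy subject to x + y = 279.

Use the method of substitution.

Substitute y = 279 - x into f(x,y) = xy:
g(x) = x(279 - x) = 279x - x^2
g'(x) = 279 - 2x = 0  =>  x = 279/2
y = 279 - 279/2 = 279/2
Maximum value = (279/2) * (279/2) = 77841/4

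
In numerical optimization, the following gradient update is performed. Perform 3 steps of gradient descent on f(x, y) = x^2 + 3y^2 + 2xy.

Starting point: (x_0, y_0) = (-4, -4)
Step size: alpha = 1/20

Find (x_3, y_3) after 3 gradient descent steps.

f(x,y) = x^2 + 3y^2 + 2xy
grad_x = 2x + 2y, grad_y = 6y + 2x
Step 1: grad = (-16, -32), (-16/5, -12/5)
Step 2: grad = (-56/5, -104/5), (-66/25, -34/25)
Step 3: grad = (-8, -336/25), (-56/25, -86/125)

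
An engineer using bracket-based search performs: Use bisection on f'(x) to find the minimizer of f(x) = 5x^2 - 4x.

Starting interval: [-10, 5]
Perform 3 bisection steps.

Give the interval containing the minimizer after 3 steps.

Finding critical point of f(x) = 5x^2 - 4x using bisection on f'(x) = 10x + -4.
f'(x) = 0 when x = 2/5.
Starting interval: [-10, 5]
Step 1: mid = -5/2, f'(mid) = -29, new interval = [-5/2, 5]
Step 2: mid = 5/4, f'(mid) = 17/2, new interval = [-5/2, 5/4]
Step 3: mid = -5/8, f'(mid) = -41/4, new interval = [-5/8, 5/4]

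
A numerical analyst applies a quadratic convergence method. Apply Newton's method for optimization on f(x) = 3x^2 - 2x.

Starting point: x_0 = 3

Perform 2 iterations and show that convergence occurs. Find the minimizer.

f(x) = 3x^2 - 2x, f'(x) = 6x + (-2), f''(x) = 6
Step 1: f'(3) = 16, x_1 = 3 - 16/6 = 1/3
Step 2: f'(1/3) = 0, x_2 = 1/3 (converged)
Newton's method converges in 1 step for quadratics.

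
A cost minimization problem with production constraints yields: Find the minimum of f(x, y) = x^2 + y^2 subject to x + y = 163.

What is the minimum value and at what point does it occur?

Substitute y = 163 - x into f(x,y) = x^2 + y^2:
g(x) = x^2 + (163 - x)^2 = 2x^2 - 326x + 26569
g'(x) = 4x - 326 = 0  =>  x = 163/2
y = 163 - 163/2 = 163/2
Minimum value = (163/2)^2 + (163/2)^2 = 26569/2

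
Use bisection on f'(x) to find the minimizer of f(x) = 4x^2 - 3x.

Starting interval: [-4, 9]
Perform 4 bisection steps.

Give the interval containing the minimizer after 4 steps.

Finding critical point of f(x) = 4x^2 - 3x using bisection on f'(x) = 8x + -3.
f'(x) = 0 when x = 3/8.
Starting interval: [-4, 9]
Step 1: mid = 5/2, f'(mid) = 17, new interval = [-4, 5/2]
Step 2: mid = -3/4, f'(mid) = -9, new interval = [-3/4, 5/2]
Step 3: mid = 7/8, f'(mid) = 4, new interval = [-3/4, 7/8]
Step 4: mid = 1/16, f'(mid) = -5/2, new interval = [1/16, 7/8]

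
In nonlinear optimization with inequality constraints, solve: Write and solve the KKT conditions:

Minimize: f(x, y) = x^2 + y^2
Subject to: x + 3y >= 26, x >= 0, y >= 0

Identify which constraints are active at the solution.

KKT conditions for min x^2 + y^2 s.t. 1x + 3y >= 26, x >= 0, y >= 0:
Stationarity: 2x = mu*1 + mu_x, 2y = mu*3 + mu_y, with mu, mu_x, mu_y >= 0
Complementary slackness: mu*(x + 3y - 26) = 0, mu_x*x = 0, mu_y*y = 0
(0, 0) is infeasible (1*0 + 3*0 < 26), so if mu = 0 stationarity would force x = mu_x/2 >= 0, y = mu_y/2 >= 0 with mu_x*x = mu_y*y = 0, i.e. x = y = 0: contradiction. Hence mu > 0 and x + 3y = 26 is active.
Try x > 0, y > 0 (so mu_x = mu_y = 0): x = 1*mu/2, y = 3*mu/2
Substitute: 1*(1*mu/2) + 3*(3*mu/2) = 26
  mu*10/2 = 26 => mu = 26/5
x* = 13/5 > 0, y* = 39/5 > 0, consistent with mu_x = mu_y = 0.
f is convex and the constraints are linear, so this KKT point is the global minimum.
f* = 338/5
Active constraints: x + 3y >= 26 (holds with equality, mu = 26/5 > 0); x >= 0 and y >= 0 are inactive (mu_x = mu_y = 0).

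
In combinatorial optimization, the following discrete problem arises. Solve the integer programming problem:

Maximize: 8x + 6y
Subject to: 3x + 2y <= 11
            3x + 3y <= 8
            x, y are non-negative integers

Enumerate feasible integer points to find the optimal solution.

Constraint 1: 3x + 2y <= 11
Constraint 2: 3x + 3y <= 8
Feasible x range (need y >= 0): 0 <= x <= min(11/3, 8/3) => x in {0, ..., 2}.
Enumerate feasible integer points row by row (the coefficient of y is 6 > 0, so for each x the largest feasible y gives the best value):
  x = 0: y <= min((11 - 3*0)/2, (8 - 3*0)/3) => y in {0, ..., 2}; best 8*0 + 6*2 = 12
  x = 1: y <= min((11 - 3*1)/2, (8 - 3*1)/3) => y in {0, ..., 1}; best 8*1 + 6*1 = 14
  x = 2: y <= min((11 - 3*2)/2, (8 - 3*2)/3) => y in {0}; best 8*2 + 6*0 = 16
The maximum 8x + 6y = 16 is achieved at x = 2, y = 0.
Check: 3*2 + 2*0 = 6 <= 11 and 3*2 + 3*0 = 6 <= 8.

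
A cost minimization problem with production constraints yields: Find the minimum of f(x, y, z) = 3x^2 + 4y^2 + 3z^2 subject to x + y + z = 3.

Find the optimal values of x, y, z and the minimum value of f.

Using Lagrange multipliers on f = 3x^2 + 4y^2 + 3z^2 with constraint x + y + z = 3:
Conditions: 2*3*x = lambda, 2*4*y = lambda, 2*3*z = lambda
So x = lambda/6, y = lambda/8, z = lambda/6
Substituting into constraint: lambda * (11/24) = 3
lambda = 72/11
x = 12/11, y = 9/11, z = 12/11
Minimum value = 108/11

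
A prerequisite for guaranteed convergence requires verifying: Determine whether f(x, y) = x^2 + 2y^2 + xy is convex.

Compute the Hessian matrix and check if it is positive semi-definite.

f(x,y) = x^2 + 2y^2 + xy
Hessian H = [[2, 1], [1, 4]]
trace(H) = 6, det(H) = 7
Eigenvalues: (6 +/- sqrt(8)) / 2 = 4.414, 1.586
Since both eigenvalues > 0, f is convex.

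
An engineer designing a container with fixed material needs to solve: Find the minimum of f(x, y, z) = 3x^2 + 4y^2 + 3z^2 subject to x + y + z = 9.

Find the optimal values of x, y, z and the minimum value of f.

Using Lagrange multipliers on f = 3x^2 + 4y^2 + 3z^2 with constraint x + y + z = 9:
Conditions: 2*3*x = lambda, 2*4*y = lambda, 2*3*z = lambda
So x = lambda/6, y = lambda/8, z = lambda/6
Substituting into constraint: lambda * (11/24) = 9
lambda = 216/11
x = 36/11, y = 27/11, z = 36/11
Minimum value = 972/11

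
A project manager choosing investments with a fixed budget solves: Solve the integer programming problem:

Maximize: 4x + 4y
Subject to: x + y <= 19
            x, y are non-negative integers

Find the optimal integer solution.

Objective: 4x + 4y, constraint: x + y <= 19
Coefficient of x is 4 >= coefficient of y is 4, so allocate the entire budget to x.
Optimal: x = 19, y = 0, value = 76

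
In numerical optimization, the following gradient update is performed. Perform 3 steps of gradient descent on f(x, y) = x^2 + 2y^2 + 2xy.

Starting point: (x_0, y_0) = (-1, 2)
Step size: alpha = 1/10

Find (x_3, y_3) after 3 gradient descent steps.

f(x,y) = x^2 + 2y^2 + 2xy
grad_x = 2x + 2y, grad_y = 4y + 2x
Step 1: grad = (2, 6), (-6/5, 7/5)
Step 2: grad = (2/5, 16/5), (-31/25, 27/25)
Step 3: grad = (-8/25, 46/25), (-151/125, 112/125)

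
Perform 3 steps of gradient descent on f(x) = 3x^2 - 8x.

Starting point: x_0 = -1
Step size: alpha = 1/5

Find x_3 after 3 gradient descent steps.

f(x) = 3x^2 - 8x, f'(x) = 6x + (-8)
Step 1: f'(-1) = -14, x_1 = -1 - 1/5 * -14 = 9/5
Step 2: f'(9/5) = 14/5, x_2 = 9/5 - 1/5 * 14/5 = 31/25
Step 3: f'(31/25) = -14/25, x_3 = 31/25 - 1/5 * -14/25 = 169/125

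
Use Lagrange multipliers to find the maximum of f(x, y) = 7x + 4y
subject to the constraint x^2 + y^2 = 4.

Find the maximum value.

Set up Lagrange conditions: grad f = lambda * grad g
  7 = 2*lambda*x
  4 = 2*lambda*y
From these: x/y = 7/4, so x = 7t, y = 4t for some t.
Substitute into constraint: (7t)^2 + (4t)^2 = 4
  t^2 * 65 = 4
  t = sqrt(4/65)
Maximum = 7*x + 4*y = (7^2 + 4^2)*t = 65 * sqrt(4/65) = sqrt(260)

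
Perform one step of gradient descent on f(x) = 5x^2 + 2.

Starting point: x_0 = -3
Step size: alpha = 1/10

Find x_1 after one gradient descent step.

f(x) = 5x^2 + 2
f'(x) = 10x + 0
f'(-3) = 10*-3 + (0) = -30
x_1 = x_0 - alpha * f'(x_0) = -3 - 1/10 * -30 = 0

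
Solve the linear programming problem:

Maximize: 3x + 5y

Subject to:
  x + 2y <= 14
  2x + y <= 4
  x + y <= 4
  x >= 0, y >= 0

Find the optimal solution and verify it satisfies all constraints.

Feasible vertices: (0, 0), (0, 4), (2, 0)
Objective 3x + 5y at each vertex:
  (0, 0): 0
  (0, 4): 20
  (2, 0): 6
Maximum is 20 at (0, 4).
Verify constraints at (x, y) = (0, 4):
  1*0 + 2*4 = 8 <= 14
  2*0 + 1*4 = 4 <= 4 (active)
  1*0 + 1*4 = 4 <= 4 (active)
  x = 0 >= 0, y = 4 >= 0. All constraints satisfied.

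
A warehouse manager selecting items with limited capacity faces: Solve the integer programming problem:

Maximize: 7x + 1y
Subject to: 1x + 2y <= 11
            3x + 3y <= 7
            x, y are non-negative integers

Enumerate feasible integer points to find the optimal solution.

Constraint 1: 1x + 2y <= 11
Constraint 2: 3x + 3y <= 7
Feasible x range (need y >= 0): 0 <= x <= min(11/1, 7/3) => x in {0, ..., 2}.
Enumerate feasible integer points row by row (the coefficient of y is 1 > 0, so for each x the largest feasible y gives the best value):
  x = 0: y <= min((11 - 1*0)/2, (7 - 3*0)/3) => y in {0, ..., 2}; best 7*0 + 1*2 = 2
  x = 1: y <= min((11 - 1*1)/2, (7 - 3*1)/3) => y in {0, ..., 1}; best 7*1 + 1*1 = 8
  x = 2: y <= min((11 - 1*2)/2, (7 - 3*2)/3) => y in {0}; best 7*2 + 1*0 = 14
The maximum 7x + 1y = 14 is achieved at x = 2, y = 0.
Check: 1*2 + 2*0 = 2 <= 11 and 3*2 + 3*0 = 6 <= 7.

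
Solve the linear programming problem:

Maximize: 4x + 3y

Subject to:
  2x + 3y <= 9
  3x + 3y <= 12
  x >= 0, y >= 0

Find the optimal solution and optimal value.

Feasible vertices: (0, 0), (0, 3), (3, 1), (4, 0)
Objective 4x + 3y at each:
  (0, 0): 0
  (0, 3): 9
  (3, 1): 15
  (4, 0): 16
Maximum is 16 at (4, 0).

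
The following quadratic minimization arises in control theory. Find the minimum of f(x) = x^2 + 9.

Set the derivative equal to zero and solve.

f(x) = x^2 + 9
f'(x) = 2x + (0) = 0
x = 0/2 = 0
f(0) = 9
Since f''(x) = 2 > 0, this is a minimum.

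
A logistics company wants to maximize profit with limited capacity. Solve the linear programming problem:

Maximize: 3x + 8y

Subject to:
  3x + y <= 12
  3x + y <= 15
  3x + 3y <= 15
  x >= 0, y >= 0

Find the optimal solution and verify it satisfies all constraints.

Feasible vertices: (0, 0), (0, 5), (7/2, 3/2), (4, 0)
Objective 3x + 8y at each vertex:
  (0, 0): 0
  (0, 5): 40
  (7/2, 3/2): 45/2
  (4, 0): 12
Maximum is 40 at (0, 5).
Verify constraints at (x, y) = (0, 5):
  3*0 + 1*5 = 5 <= 12
  3*0 + 1*5 = 5 <= 15
  3*0 + 3*5 = 15 <= 15 (active)
  x = 0 >= 0, y = 5 >= 0. All constraints satisfied.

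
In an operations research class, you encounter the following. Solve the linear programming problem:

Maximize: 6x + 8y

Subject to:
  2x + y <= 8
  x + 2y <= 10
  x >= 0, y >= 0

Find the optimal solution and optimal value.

Feasible vertices: (0, 0), (0, 5), (2, 4), (4, 0)
Objective 6x + 8y at each:
  (0, 0): 0
  (0, 5): 40
  (2, 4): 44
  (4, 0): 24
Maximum is 44 at (2, 4).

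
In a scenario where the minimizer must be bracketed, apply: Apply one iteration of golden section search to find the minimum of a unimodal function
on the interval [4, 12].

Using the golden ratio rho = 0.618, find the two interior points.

Golden section search on [4, 12].
Golden ratio rho = 0.618 (approx).
Interior points:
  x_1 = 4 + (1-0.618)*8 = 7.0560
  x_2 = 4 + 0.618*8 = 8.9440
Compare f(x_1) and f(x_2) to determine which subinterval to keep.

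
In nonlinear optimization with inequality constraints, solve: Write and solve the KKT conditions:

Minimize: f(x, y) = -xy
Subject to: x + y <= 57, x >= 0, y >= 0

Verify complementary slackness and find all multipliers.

Problem: min -xy s.t. x + y <= 57 (multiplier lambda), x >= 0 (mu_x), y >= 0 (mu_y)
KKT stationarity: -y + lambda - mu_x = 0, -x + lambda - mu_y = 0, with lambda, mu_x, mu_y >= 0
Complementary slackness: lambda*(x + y - 57) = 0, mu_x*x = 0, mu_y*y = 0
If lambda = 0: y = -mu_x <= 0 and x = -mu_y <= 0 force x = y = 0 with f = 0; but x = y = 57/2 is feasible with f = -3249/4 < 0, so this is not the minimum. Hence lambda > 0 and x + y = 57.
Try x > 0, y > 0 (so mu_x = mu_y = 0): y = lambda, x = lambda => x = y = lambda
x + y = 57 => 2*lambda = 57 => lambda = 57/2
x* = y* = 57/2 > 0, consistent with mu_x = mu_y = 0.
(Any feasible point with x = 0 or y = 0 has f = 0 > -3249/4, so the minimum is not on those boundaries.)
min(-xy) = -3249/4 (i.e. max xy = 3249/4)
Multipliers: lambda = 57/2, mu_x = 0, mu_y = 0
Complementary slackness: lambda*(x + y - 57) = 57/2*(57/2 + 57/2 - 57) = 0, mu_x*x = 0*57/2 = 0, mu_y*y = 0*57/2 = 0. Satisfied.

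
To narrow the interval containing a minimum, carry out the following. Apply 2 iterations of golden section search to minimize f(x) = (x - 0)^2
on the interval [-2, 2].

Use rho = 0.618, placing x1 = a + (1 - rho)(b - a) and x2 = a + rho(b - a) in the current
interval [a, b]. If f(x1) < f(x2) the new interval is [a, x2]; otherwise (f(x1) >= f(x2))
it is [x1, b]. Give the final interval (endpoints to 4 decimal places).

Golden section search for min of f(x) = (x - 0)^2 on [-2, 2].
Each step: x1 = a + (1 - rho)(b - a), x2 = a + rho(b - a); if f(x1) < f(x2) keep [a, x2], otherwise keep [x1, b].
Step 1: [-2.0000, 2.0000], x1=-0.4720 (f=0.2228), x2=0.4720 (f=0.2228); f(x1) = f(x2) (tie, not '<') => keep [-0.4720, 2.0000]
Step 2: [-0.4720, 2.0000], x1=0.4723 (f=0.2231), x2=1.0557 (f=1.1145); f(x1) < f(x2) => keep [-0.4720, 1.0557]
Final interval: [-0.4720, 1.0557]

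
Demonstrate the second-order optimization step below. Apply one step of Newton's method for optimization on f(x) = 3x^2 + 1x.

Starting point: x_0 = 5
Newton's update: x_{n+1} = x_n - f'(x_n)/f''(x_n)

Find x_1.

f(x) = 3x^2 + 1x
f'(x) = 6x + (1), f''(x) = 6
Newton step: x_1 = x_0 - f'(x_0)/f''(x_0)
f'(5) = 31
x_1 = 5 - 31/6 = -1/6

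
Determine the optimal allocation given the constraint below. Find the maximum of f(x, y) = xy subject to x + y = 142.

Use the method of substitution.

Substitute y = 142 - x into f(x,y) = xy:
g(x) = x(142 - x) = 142x - x^2
g'(x) = 142 - 2x = 0  =>  x = 71
y = 142 - 71 = 71
Maximum value = 71 * 71 = 5041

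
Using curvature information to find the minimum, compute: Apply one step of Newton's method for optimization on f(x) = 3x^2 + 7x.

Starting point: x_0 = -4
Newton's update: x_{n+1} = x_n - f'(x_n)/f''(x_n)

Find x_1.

f(x) = 3x^2 + 7x
f'(x) = 6x + (7), f''(x) = 6
Newton step: x_1 = x_0 - f'(x_0)/f''(x_0)
f'(-4) = -17
x_1 = -4 - -17/6 = -7/6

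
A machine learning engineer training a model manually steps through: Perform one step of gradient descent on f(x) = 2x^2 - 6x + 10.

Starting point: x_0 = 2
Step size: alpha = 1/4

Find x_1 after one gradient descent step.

f(x) = 2x^2 - 6x + 10
f'(x) = 4x - 6
f'(2) = 4*2 + (-6) = 2
x_1 = x_0 - alpha * f'(x_0) = 2 - 1/4 * 2 = 3/2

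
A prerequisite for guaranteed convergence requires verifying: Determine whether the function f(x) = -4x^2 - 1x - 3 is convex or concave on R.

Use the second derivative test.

f(x) = -4x^2 - 1x - 3
f'(x) = -8x - 1
f''(x) = -8
Since f''(x) = -8 < 0 for all x, f is concave on R.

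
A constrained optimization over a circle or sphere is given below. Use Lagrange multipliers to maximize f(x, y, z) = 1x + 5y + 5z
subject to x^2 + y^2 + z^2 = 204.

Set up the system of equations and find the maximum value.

Lagrange conditions: 1 = 2*lambda*x, 5 = 2*lambda*y, 5 = 2*lambda*z
So x:1 = y:5 = z:5, i.e. x = 1t, y = 5t, z = 5t
Constraint: t^2*(1^2 + 5^2 + 5^2) = 204
  t^2 * 51 = 204  =>  t = sqrt(4)
Maximum = 1*1t + 5*5t + 5*5t = 51*sqrt(4) = 102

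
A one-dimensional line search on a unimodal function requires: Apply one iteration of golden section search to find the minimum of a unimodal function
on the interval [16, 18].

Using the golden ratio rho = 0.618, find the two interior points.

Golden section search on [16, 18].
Golden ratio rho = 0.618 (approx).
Interior points:
  x_1 = 16 + (1-0.618)*2 = 16.7640
  x_2 = 16 + 0.618*2 = 17.2360
Compare f(x_1) and f(x_2) to determine which subinterval to keep.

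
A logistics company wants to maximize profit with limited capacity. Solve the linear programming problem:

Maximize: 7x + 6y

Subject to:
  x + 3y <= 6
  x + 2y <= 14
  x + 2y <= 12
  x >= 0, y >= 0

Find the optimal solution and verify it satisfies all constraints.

Feasible vertices: (0, 0), (0, 2), (6, 0)
Objective 7x + 6y at each vertex:
  (0, 0): 0
  (0, 2): 12
  (6, 0): 42
Maximum is 42 at (6, 0).
Verify constraints at (x, y) = (6, 0):
  1*6 + 3*0 = 6 <= 6 (active)
  1*6 + 2*0 = 6 <= 14
  1*6 + 2*0 = 6 <= 12
  x = 6 >= 0, y = 0 >= 0. All constraints satisfied.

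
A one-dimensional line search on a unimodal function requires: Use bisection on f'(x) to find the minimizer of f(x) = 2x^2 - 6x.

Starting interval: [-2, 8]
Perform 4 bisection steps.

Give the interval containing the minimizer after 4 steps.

Finding critical point of f(x) = 2x^2 - 6x using bisection on f'(x) = 4x + -6.
f'(x) = 0 when x = 3/2.
Starting interval: [-2, 8]
Step 1: mid = 3, f'(mid) = 6, new interval = [-2, 3]
Step 2: mid = 1/2, f'(mid) = -4, new interval = [1/2, 3]
Step 3: mid = 7/4, f'(mid) = 1, new interval = [1/2, 7/4]
Step 4: mid = 9/8, f'(mid) = -3/2, new interval = [9/8, 7/4]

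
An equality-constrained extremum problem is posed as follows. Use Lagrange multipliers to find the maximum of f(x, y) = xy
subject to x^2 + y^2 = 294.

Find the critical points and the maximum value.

Lagrange conditions: y = 2*lambda*x and x = 2*lambda*y
If x = 0 then y = 0, violating the constraint, so x, y != 0.
Dividing: y/x = x/y => x^2 = y^2 => y = x or y = -x
Constraint: 2x^2 = 294 => x^2 = 147 => x = +/-sqrt(147)
Critical points: (sqrt(147), sqrt(147)), (-sqrt(147), -sqrt(147)), (sqrt(147), -sqrt(147)), (-sqrt(147), sqrt(147))
  y = x:  xy = x^2 = 147  at (sqrt(147), sqrt(147)) and (-sqrt(147), -sqrt(147))
  y = -x: xy = -x^2 = -147 at (sqrt(147), -sqrt(147)) and (-sqrt(147), sqrt(147))
Maximum xy = 147 at (sqrt(147), sqrt(147)) and (-sqrt(147), -sqrt(147))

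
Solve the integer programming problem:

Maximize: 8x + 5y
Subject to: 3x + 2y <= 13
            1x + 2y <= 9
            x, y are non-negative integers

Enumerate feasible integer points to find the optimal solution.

Constraint 1: 3x + 2y <= 13
Constraint 2: 1x + 2y <= 9
Feasible x range (need y >= 0): 0 <= x <= min(13/3, 9/1) => x in {0, ..., 4}.
Enumerate feasible integer points row by row (the coefficient of y is 5 > 0, so for each x the largest feasible y gives the best value):
  x = 0: y <= min((13 - 3*0)/2, (9 - 1*0)/2) => y in {0, ..., 4}; best 8*0 + 5*4 = 20
  x = 1: y <= min((13 - 3*1)/2, (9 - 1*1)/2) => y in {0, ..., 4}; best 8*1 + 5*4 = 28
  x = 2: y <= min((13 - 3*2)/2, (9 - 1*2)/2) => y in {0, ..., 3}; best 8*2 + 5*3 = 31
  x = 3: y <= min((13 - 3*3)/2, (9 - 1*3)/2) => y in {0, ..., 2}; best 8*3 + 5*2 = 34
  x = 4: y <= min((13 - 3*4)/2, (9 - 1*4)/2) => y in {0}; best 8*4 + 5*0 = 32
The maximum 8x + 5y = 34 is achieved at x = 3, y = 2.
Check: 3*3 + 2*2 = 13 <= 13 and 1*3 + 2*2 = 7 <= 9.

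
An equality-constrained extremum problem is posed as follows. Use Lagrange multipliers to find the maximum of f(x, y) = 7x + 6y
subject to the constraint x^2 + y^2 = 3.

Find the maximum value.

Set up Lagrange conditions: grad f = lambda * grad g
  7 = 2*lambda*x
  6 = 2*lambda*y
From these: x/y = 7/6, so x = 7t, y = 6t for some t.
Substitute into constraint: (7t)^2 + (6t)^2 = 3
  t^2 * 85 = 3
  t = sqrt(3/85)
Maximum = 7*x + 6*y = (7^2 + 6^2)*t = 85 * sqrt(3/85) = sqrt(255)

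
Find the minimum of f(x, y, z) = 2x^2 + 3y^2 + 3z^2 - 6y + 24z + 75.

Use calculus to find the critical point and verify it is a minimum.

f(x,y,z) = 2x^2 + 3y^2 + 3z^2 - 6y + 24z + 75
df/dx = 4x + (0) = 0 => x = 0
df/dy = 6y + (-6) = 0 => y = 1
df/dz = 6z + (24) = 0 => z = -4
f(0,1,-4) = 2*(0)^2 + 3*(1)^2 + 3*(-4)^2 + -6*(1) + 24*(-4) + 75 = 24
Hessian is diagonal with entries 4, 6, 6 > 0, confirmed minimum.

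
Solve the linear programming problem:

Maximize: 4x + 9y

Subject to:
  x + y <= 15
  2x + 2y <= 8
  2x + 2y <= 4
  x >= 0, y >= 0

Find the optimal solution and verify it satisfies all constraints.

Feasible vertices: (0, 0), (0, 2), (2, 0)
Objective 4x + 9y at each vertex:
  (0, 0): 0
  (0, 2): 18
  (2, 0): 8
Maximum is 18 at (0, 2).
Verify constraints at (x, y) = (0, 2):
  1*0 + 1*2 = 2 <= 15
  2*0 + 2*2 = 4 <= 8
  2*0 + 2*2 = 4 <= 4 (active)
  x = 0 >= 0, y = 2 >= 0. All constraints satisfied.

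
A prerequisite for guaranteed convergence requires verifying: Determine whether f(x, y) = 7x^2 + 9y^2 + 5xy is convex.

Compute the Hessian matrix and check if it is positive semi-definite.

f(x,y) = 7x^2 + 9y^2 + 5xy
Hessian H = [[14, 5], [5, 18]]
trace(H) = 32, det(H) = 227
Eigenvalues: (32 +/- sqrt(116)) / 2 = 21.39, 10.61
Since both eigenvalues > 0, f is convex.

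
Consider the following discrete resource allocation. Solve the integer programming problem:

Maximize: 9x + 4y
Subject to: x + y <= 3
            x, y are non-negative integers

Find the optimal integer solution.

Objective: 9x + 4y, constraint: x + y <= 3
Coefficient of x is 9 >= coefficient of y is 4, so allocate the entire budget to x.
Optimal: x = 3, y = 0, value = 27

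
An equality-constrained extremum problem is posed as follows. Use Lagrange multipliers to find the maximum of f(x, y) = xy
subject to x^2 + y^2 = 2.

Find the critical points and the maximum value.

Lagrange conditions: y = 2*lambda*x and x = 2*lambda*y
If x = 0 then y = 0, violating the constraint, so x, y != 0.
Dividing: y/x = x/y => x^2 = y^2 => y = x or y = -x
Constraint: 2x^2 = 2 => x^2 = 1 => x = +/-1
Critical points: (1, 1), (-1, -1), (1, -1), (-1, 1)
  y = x:  xy = x^2 = 1  at (1, 1) and (-1, -1)
  y = -x: xy = -x^2 = -1 at (1, -1) and (-1, 1)
Maximum xy = 1 at (1, 1) and (-1, -1)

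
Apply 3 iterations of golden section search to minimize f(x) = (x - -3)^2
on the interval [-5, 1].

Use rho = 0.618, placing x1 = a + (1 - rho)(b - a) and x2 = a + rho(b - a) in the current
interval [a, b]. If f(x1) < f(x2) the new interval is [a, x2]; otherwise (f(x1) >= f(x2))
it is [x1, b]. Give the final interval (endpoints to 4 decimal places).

Golden section search for min of f(x) = (x - -3)^2 on [-5, 1].
Each step: x1 = a + (1 - rho)(b - a), x2 = a + rho(b - a); if f(x1) < f(x2) keep [a, x2], otherwise keep [x1, b].
Step 1: [-5.0000, 1.0000], x1=-2.7080 (f=0.0853), x2=-1.2920 (f=2.9173); f(x1) < f(x2) => keep [-5.0000, -1.2920]
Step 2: [-5.0000, -1.2920], x1=-3.5835 (f=0.3405), x2=-2.7085 (f=0.0850); f(x1) > f(x2) => keep [-3.5835, -1.2920]
Step 3: [-3.5835, -1.2920], x1=-2.7082 (f=0.0852), x2=-2.1674 (f=0.6933); f(x1) < f(x2) => keep [-3.5835, -2.1674]
Final interval: [-3.5835, -2.1674]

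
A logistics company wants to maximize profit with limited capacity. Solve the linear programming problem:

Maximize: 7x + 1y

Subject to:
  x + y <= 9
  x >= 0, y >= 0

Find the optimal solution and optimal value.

The feasible region has vertices at [(0, 0), (9, 0), (0, 9)].
Checking objective 7x + 1y at each vertex:
  (0, 0): 7*0 + 1*0 = 0
  (9, 0): 7*9 + 1*0 = 63
  (0, 9): 7*0 + 1*9 = 9
Maximum is 63 at (9, 0).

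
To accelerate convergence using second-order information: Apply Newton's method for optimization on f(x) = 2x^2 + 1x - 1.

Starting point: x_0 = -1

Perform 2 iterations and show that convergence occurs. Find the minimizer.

f(x) = 2x^2 + 1x - 1, f'(x) = 4x + (1), f''(x) = 4
Step 1: f'(-1) = -3, x_1 = -1 - -3/4 = -1/4
Step 2: f'(-1/4) = 0, x_2 = -1/4 (converged)
Newton's method converges in 1 step for quadratics.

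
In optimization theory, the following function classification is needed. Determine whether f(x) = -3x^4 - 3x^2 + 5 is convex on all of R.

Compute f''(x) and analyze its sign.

f(x) = -3x^4 - 3x^2 + 5
f'(x) = -12x^3 + -6x
f''(x) = -36x^2 + -6
f''(x) = -36x^2 + -6 <= -6 < 0 for all x
Therefore, f is concave on R.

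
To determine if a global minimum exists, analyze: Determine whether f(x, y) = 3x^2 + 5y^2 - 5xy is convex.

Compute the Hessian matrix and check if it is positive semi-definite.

f(x,y) = 3x^2 + 5y^2 - 5xy
Hessian H = [[6, -5], [-5, 10]]
trace(H) = 16, det(H) = 35
Eigenvalues: (16 +/- sqrt(116)) / 2 = 13.39, 2.615
Since both eigenvalues > 0, f is convex.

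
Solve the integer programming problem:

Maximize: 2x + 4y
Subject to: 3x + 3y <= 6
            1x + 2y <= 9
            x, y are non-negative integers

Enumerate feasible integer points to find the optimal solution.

Constraint 1: 3x + 3y <= 6
Constraint 2: 1x + 2y <= 9
Feasible x range (need y >= 0): 0 <= x <= min(6/3, 9/1) => x in {0, ..., 2}.
Enumerate feasible integer points row by row (the coefficient of y is 4 > 0, so for each x the largest feasible y gives the best value):
  x = 0: y <= min((6 - 3*0)/3, (9 - 1*0)/2) => y in {0, ..., 2}; best 2*0 + 4*2 = 8
  x = 1: y <= min((6 - 3*1)/3, (9 - 1*1)/2) => y in {0, ..., 1}; best 2*1 + 4*1 = 6
  x = 2: y <= min((6 - 3*2)/3, (9 - 1*2)/2) => y in {0}; best 2*2 + 4*0 = 4
The maximum 2x + 4y = 8 is achieved at x = 0, y = 2.
Check: 3*0 + 3*2 = 6 <= 6 and 1*0 + 2*2 = 4 <= 9.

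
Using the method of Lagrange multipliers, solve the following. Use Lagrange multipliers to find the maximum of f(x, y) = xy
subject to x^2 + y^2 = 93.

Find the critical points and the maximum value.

Lagrange conditions: y = 2*lambda*x and x = 2*lambda*y
If x = 0 then y = 0, violating the constraint, so x, y != 0.
Dividing: y/x = x/y => x^2 = y^2 => y = x or y = -x
Constraint: 2x^2 = 93 => x^2 = 93/2 => x = +/-sqrt(93/2)
Critical points: (sqrt(93/2), sqrt(93/2)), (-sqrt(93/2), -sqrt(93/2)), (sqrt(93/2), -sqrt(93/2)), (-sqrt(93/2), sqrt(93/2))
  y = x:  xy = x^2 = 93/2  at (sqrt(93/2), sqrt(93/2)) and (-sqrt(93/2), -sqrt(93/2))
  y = -x: xy = -x^2 = -93/2 at (sqrt(93/2), -sqrt(93/2)) and (-sqrt(93/2), sqrt(93/2))
Maximum xy = 93/2 at (sqrt(93/2), sqrt(93/2)) and (-sqrt(93/2), -sqrt(93/2))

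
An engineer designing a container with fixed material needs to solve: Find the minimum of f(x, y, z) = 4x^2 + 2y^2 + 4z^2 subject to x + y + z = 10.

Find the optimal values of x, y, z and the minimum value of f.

Using Lagrange multipliers on f = 4x^2 + 2y^2 + 4z^2 with constraint x + y + z = 10:
Conditions: 2*4*x = lambda, 2*2*y = lambda, 2*4*z = lambda
So x = lambda/8, y = lambda/4, z = lambda/8
Substituting into constraint: lambda * (1/2) = 10
lambda = 20
x = 5/2, y = 5, z = 5/2
Minimum value = 100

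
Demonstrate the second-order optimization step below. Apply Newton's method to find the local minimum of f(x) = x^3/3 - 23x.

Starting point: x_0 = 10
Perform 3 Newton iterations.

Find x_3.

f(x) = x^3/3 - 23x
f'(x) = x^2 - 23, f''(x) = 2x
Newton update: x_{n+1} = x_n - (x_n^2 - 23)/(2*x_n)
Step 1: x_0 = 10, f'=77, f''=20, x_1 = 123/20
Step 2: x_1 = 123/20, f'=5929/400, f''=123/10, x_2 = 24329/4920
Step 3: x_2 = 24329/4920, f'=35153041/24206400, f''=24329/2460, x_3 = 1148647441/239397360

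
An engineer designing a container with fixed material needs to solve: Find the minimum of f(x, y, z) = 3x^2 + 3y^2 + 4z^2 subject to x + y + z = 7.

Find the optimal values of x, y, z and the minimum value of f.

Using Lagrange multipliers on f = 3x^2 + 3y^2 + 4z^2 with constraint x + y + z = 7:
Conditions: 2*3*x = lambda, 2*3*y = lambda, 2*4*z = lambda
So x = lambda/6, y = lambda/6, z = lambda/8
Substituting into constraint: lambda * (11/24) = 7
lambda = 168/11
x = 28/11, y = 28/11, z = 21/11
Minimum value = 588/11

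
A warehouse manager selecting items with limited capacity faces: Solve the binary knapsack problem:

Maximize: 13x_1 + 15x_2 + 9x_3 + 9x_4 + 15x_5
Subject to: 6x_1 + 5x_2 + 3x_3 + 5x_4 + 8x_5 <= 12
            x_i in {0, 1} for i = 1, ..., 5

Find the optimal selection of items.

Items: item 1 (v=13, w=6), item 2 (v=15, w=5), item 3 (v=9, w=3), item 4 (v=9, w=5), item 5 (v=15, w=8)
Capacity: 12
Checking all 32 subsets (w = total weight, v = total value):
  {}: w = 0, v = 0
  {1}: w = 6, v = 13
  {2}: w = 5, v = 15
  {3}: w = 3, v = 9
  {4}: w = 5, v = 9
  {5}: w = 8, v = 15
  {1, 2}: w = 11, v = 28
  {1, 3}: w = 9, v = 22
  {1, 4}: w = 11, v = 22
  {1, 5}: w = 14 > 12, infeasible
  {2, 3}: w = 8, v = 24
  {2, 4}: w = 10, v = 24
  {2, 5}: w = 13 > 12, infeasible
  {3, 4}: w = 8, v = 18
  {3, 5}: w = 11, v = 24
  {4, 5}: w = 13 > 12, infeasible
  {1, 2, 3}: w = 14 > 12, infeasible
  {1, 2, 4}: w = 16 > 12, infeasible
  {1, 2, 5}: w = 19 > 12, infeasible
  {1, 3, 4}: w = 14 > 12, infeasible
  {1, 3, 5}: w = 17 > 12, infeasible
  {1, 4, 5}: w = 19 > 12, infeasible
  {2, 3, 4}: w = 13 > 12, infeasible
  {2, 3, 5}: w = 16 > 12, infeasible
  {2, 4, 5}: w = 18 > 12, infeasible
  {3, 4, 5}: w = 16 > 12, infeasible
  {1, 2, 3, 4}: w = 19 > 12, infeasible
  {1, 2, 3, 5}: w = 22 > 12, infeasible
  {1, 2, 4, 5}: w = 24 > 12, infeasible
  {1, 3, 4, 5}: w = 22 > 12, infeasible
  {2, 3, 4, 5}: w = 21 > 12, infeasible
  {1, 2, 3, 4, 5}: w = 27 > 12, infeasible
Best feasible subset: items [1, 2]
Total weight: 11 <= 12, total value: 28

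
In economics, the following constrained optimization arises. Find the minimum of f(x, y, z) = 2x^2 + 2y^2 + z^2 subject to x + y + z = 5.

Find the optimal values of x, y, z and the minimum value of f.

Using Lagrange multipliers on f = 2x^2 + 2y^2 + z^2 with constraint x + y + z = 5:
Conditions: 2*2*x = lambda, 2*2*y = lambda, 2*1*z = lambda
So x = lambda/4, y = lambda/4, z = lambda/2
Substituting into constraint: lambda * (1) = 5
lambda = 5
x = 5/4, y = 5/4, z = 5/2
Minimum value = 25/2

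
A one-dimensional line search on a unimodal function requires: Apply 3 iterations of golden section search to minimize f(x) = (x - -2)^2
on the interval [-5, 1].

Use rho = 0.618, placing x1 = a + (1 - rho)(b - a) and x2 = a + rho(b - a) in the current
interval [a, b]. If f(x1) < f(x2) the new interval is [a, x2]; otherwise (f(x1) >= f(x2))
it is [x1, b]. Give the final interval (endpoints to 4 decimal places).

Golden section search for min of f(x) = (x - -2)^2 on [-5, 1].
Each step: x1 = a + (1 - rho)(b - a), x2 = a + rho(b - a); if f(x1) < f(x2) keep [a, x2], otherwise keep [x1, b].
Step 1: [-5.0000, 1.0000], x1=-2.7080 (f=0.5013), x2=-1.2920 (f=0.5013); f(x1) = f(x2) (tie, not '<') => keep [-2.7080, 1.0000]
Step 2: [-2.7080, 1.0000], x1=-1.2915 (f=0.5019), x2=-0.4165 (f=2.5076); f(x1) < f(x2) => keep [-2.7080, -0.4165]
Step 3: [-2.7080, -0.4165], x1=-1.8326 (f=0.0280), x2=-1.2918 (f=0.5015); f(x1) < f(x2) => keep [-2.7080, -1.2918]
Final interval: [-2.7080, -1.2918]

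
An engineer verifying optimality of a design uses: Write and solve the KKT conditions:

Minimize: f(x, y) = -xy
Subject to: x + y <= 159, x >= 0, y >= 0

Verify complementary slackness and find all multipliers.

Problem: min -xy s.t. x + y <= 159 (multiplier lambda), x >= 0 (mu_x), y >= 0 (mu_y)
KKT stationarity: -y + lambda - mu_x = 0, -x + lambda - mu_y = 0, with lambda, mu_x, mu_y >= 0
Complementary slackness: lambda*(x + y - 159) = 0, mu_x*x = 0, mu_y*y = 0
If lambda = 0: y = -mu_x <= 0 and x = -mu_y <= 0 force x = y = 0 with f = 0; but x = y = 159/2 is feasible with f = -25281/4 < 0, so this is not the minimum. Hence lambda > 0 and x + y = 159.
Try x > 0, y > 0 (so mu_x = mu_y = 0): y = lambda, x = lambda => x = y = lambda
x + y = 159 => 2*lambda = 159 => lambda = 159/2
x* = y* = 159/2 > 0, consistent with mu_x = mu_y = 0.
(Any feasible point with x = 0 or y = 0 has f = 0 > -25281/4, so the minimum is not on those boundaries.)
min(-xy) = -25281/4 (i.e. max xy = 25281/4)
Multipliers: lambda = 159/2, mu_x = 0, mu_y = 0
Complementary slackness: lambda*(x + y - 159) = 159/2*(159/2 + 159/2 - 159) = 0, mu_x*x = 0*159/2 = 0, mu_y*y = 0*159/2 = 0. Satisfied.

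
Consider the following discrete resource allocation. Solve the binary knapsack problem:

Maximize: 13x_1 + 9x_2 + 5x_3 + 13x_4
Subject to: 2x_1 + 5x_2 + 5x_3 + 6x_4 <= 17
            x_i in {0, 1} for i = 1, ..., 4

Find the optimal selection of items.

Items: item 1 (v=13, w=2), item 2 (v=9, w=5), item 3 (v=5, w=5), item 4 (v=13, w=6)
Capacity: 17
Checking all 16 subsets (w = total weight, v = total value):
  {}: w = 0, v = 0
  {1}: w = 2, v = 13
  {2}: w = 5, v = 9
  {3}: w = 5, v = 5
  {4}: w = 6, v = 13
  {1, 2}: w = 7, v = 22
  {1, 3}: w = 7, v = 18
  {1, 4}: w = 8, v = 26
  {2, 3}: w = 10, v = 14
  {2, 4}: w = 11, v = 22
  {3, 4}: w = 11, v = 18
  {1, 2, 3}: w = 12, v = 27
  {1, 2, 4}: w = 13, v = 35
  {1, 3, 4}: w = 13, v = 31
  {2, 3, 4}: w = 16, v = 27
  {1, 2, 3, 4}: w = 18 > 17, infeasible
Best feasible subset: items [1, 2, 4]
Total weight: 13 <= 17, total value: 35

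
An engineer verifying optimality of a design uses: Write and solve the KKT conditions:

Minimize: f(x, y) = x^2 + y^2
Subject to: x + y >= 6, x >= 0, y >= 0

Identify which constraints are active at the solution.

KKT conditions for min x^2 + y^2 s.t. 1x + 1y >= 6, x >= 0, y >= 0:
Stationarity: 2x = mu*1 + mu_x, 2y = mu*1 + mu_y, with mu, mu_x, mu_y >= 0
Complementary slackness: mu*(x + y - 6) = 0, mu_x*x = 0, mu_y*y = 0
(0, 0) is infeasible (1*0 + 1*0 < 6), so if mu = 0 stationarity would force x = mu_x/2 >= 0, y = mu_y/2 >= 0 with mu_x*x = mu_y*y = 0, i.e. x = y = 0: contradiction. Hence mu > 0 and x + y = 6 is active.
Try x > 0, y > 0 (so mu_x = mu_y = 0): x = 1*mu/2, y = 1*mu/2
Substitute: 1*(1*mu/2) + 1*(1*mu/2) = 6
  mu*2/2 = 6 => mu = 6
x* = 3 > 0, y* = 3 > 0, consistent with mu_x = mu_y = 0.
f is convex and the constraints are linear, so this KKT point is the global minimum.
f* = 18
Active constraints: x + y >= 6 (holds with equality, mu = 6 > 0); x >= 0 and y >= 0 are inactive (mu_x = mu_y = 0).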